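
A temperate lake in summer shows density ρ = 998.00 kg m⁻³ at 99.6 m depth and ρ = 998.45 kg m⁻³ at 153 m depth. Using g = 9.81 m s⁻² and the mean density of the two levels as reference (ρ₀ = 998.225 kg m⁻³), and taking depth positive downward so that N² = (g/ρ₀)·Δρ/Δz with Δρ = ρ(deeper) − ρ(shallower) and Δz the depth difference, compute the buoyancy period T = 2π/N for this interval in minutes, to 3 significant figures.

11.5 min

Δρ = 998.45 − 998.00 = 0.45 kg m⁻³ over Δz = 153 − 99.6 = 53.4 m.
N² = (9.81/998.225) × (0.45/53.4) = 8.2816 × 10⁻⁵ s⁻².
N = √(8.2816 × 10⁻⁵) = 9.1003 × 10⁻³ rad s⁻¹, so T = 2π/N = 690.44 s = 11.507 min ≈ 11.5 min.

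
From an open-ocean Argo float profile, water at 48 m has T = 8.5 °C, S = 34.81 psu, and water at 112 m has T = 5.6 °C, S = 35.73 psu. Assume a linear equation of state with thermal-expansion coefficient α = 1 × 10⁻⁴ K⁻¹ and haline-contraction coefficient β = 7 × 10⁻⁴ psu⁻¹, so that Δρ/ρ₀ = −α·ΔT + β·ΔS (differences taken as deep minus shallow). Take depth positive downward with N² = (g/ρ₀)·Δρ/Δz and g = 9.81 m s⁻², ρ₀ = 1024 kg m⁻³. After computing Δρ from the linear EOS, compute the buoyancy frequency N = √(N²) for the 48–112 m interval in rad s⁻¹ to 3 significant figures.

ΔT = -2.9 K, ΔS = +0.92 psu (deep − shallow).
Δρ/ρ₀ = −αΔT + βΔS = 2.90 × 10⁻⁴ + 6.44 × 10⁻⁴ = 9.34 × 10⁻⁴, so Δρ ≈ 0.9564 kg m⁻³.
N² = (g/ρ₀)·Δρ/Δz = g·(Δρ/ρ₀)/Δz = 9.81 × 9.34 × 10⁻⁴ / 64 = 1.4316 × 10⁻⁴ s⁻².
N = √(1.4316 × 10⁻⁴) = 0.011965 rad s⁻¹ ≈ 0.0120 rad s⁻¹.

0.0120 rad s⁻¹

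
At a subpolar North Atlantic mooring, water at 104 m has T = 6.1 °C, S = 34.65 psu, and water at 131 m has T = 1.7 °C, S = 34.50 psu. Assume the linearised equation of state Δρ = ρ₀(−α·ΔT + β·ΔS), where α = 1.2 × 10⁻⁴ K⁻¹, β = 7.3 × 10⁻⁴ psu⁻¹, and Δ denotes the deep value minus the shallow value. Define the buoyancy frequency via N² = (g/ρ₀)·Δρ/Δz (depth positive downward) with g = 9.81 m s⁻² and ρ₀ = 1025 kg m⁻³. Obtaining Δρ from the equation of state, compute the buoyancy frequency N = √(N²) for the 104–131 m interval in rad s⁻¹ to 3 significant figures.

0.0123 rad s⁻¹

ΔT = -4.4 K, ΔS = -0.15 psu (deep − shallow).
Δρ/ρ₀ = −αΔT + βΔS = 5.28 × 10⁻⁴ − 1.095 × 10⁻⁴ = 4.185 × 10⁻⁴, so Δρ ≈ 0.4290 kg m⁻³.
N² = (g/ρ₀)·Δρ/Δz = g·(Δρ/ρ₀)/Δz = 9.81 × 4.185 × 10⁻⁴ / 27 = 1.5206 × 10⁻⁴ s⁻².
N = √(1.5206 × 10⁻⁴) = 0.012331 rad s⁻¹ ≈ 0.0123 rad s⁻¹.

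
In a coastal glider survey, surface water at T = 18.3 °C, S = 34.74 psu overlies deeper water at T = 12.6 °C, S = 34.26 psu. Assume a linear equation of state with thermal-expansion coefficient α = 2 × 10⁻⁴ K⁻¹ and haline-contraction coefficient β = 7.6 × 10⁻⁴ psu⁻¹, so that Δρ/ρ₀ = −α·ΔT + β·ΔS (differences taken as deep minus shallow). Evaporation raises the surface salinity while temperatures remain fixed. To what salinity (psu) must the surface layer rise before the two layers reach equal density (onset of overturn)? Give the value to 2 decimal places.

Neutral buoyancy requires −α(T_deep − T_surf) + β(S_deep − S_surf′) = 0.
S_surf′ = S_deep − (α/β)·ΔT = 34.26 − (2 × 10⁻⁴/7.6 × 10⁻⁴)·(-5.7) = 35.7600 psu.
Increase required: 35.7600 − 34.74 = 1.0200 psu.

35.76 psu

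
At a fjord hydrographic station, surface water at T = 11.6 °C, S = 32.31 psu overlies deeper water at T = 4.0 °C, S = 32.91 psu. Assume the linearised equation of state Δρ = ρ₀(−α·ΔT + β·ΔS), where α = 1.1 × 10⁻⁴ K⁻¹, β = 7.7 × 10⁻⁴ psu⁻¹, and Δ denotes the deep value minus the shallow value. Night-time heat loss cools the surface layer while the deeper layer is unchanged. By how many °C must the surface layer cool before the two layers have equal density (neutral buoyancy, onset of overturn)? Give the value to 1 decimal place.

11.8 °C

Neutral buoyancy requires Δρ = 0, i.e. −α(T_deep − T_surf′) + β(S_deep − S_surf) = 0.
T_surf′ = T_deep − (β/α)·ΔS = 4.0 − (7.7 × 10⁻⁴/1.1 × 10⁻⁴)·(+0.60) = -0.200 °C.
Cooling required: 11.6 − (-0.200) = 11.800 °C.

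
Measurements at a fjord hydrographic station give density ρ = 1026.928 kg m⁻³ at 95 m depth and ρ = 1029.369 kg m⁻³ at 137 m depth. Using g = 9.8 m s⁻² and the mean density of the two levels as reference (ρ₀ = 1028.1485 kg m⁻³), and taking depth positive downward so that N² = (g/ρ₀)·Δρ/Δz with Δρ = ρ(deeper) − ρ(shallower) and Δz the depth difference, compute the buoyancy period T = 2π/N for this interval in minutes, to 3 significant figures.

4.45 min

Δρ = 1029.369 − 1026.928 = 2.441 kg m⁻³ over Δz = 137 − 95 = 42 m.
N² = (9.8/1028.1485) × (2.441/42) = 5.5397 × 10⁻⁴ s⁻².
N = √(5.5397 × 10⁻⁴) = 0.023537 rad s⁻¹, so T = 2π/N = 266.95 s = 4.4492 min ≈ 4.45 min.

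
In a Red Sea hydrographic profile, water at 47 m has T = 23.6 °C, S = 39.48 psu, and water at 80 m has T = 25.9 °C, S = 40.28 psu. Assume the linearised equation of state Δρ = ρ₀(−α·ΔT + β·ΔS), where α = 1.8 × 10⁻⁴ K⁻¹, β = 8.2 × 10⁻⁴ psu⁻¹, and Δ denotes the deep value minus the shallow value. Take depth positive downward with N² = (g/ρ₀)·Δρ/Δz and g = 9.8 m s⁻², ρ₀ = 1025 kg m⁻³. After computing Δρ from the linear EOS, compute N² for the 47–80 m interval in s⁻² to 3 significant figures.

7.19 × 10⁻⁵ s⁻²

ΔT = +2.3 K, ΔS = +0.80 psu (deep − shallow).
Δρ/ρ₀ = −αΔT + βΔS = -4.14 × 10⁻⁴ + 6.56 × 10⁻⁴ = 2.42 × 10⁻⁴, so Δρ ≈ 0.2481 kg m⁻³.
N² = (g/ρ₀)·Δρ/Δz = g·(Δρ/ρ₀)/Δz = 9.8 × 2.42 × 10⁻⁴ / 33 = 7.1867 × 10⁻⁵ s⁻² ≈ 7.19 × 10⁻⁵ s⁻².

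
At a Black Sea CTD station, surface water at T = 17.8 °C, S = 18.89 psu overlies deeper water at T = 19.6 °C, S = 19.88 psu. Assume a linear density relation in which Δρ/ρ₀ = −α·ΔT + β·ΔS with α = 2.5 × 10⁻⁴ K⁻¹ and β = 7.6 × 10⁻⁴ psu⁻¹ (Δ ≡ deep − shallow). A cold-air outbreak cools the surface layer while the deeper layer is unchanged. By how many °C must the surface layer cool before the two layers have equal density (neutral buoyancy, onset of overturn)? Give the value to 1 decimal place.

Neutral buoyancy requires Δρ = 0, i.e. −α(T_deep − T_surf′) + β(S_deep − S_surf) = 0.
T_surf′ = T_deep − (β/α)·ΔS = 19.6 − (7.6 × 10⁻⁴/2.5 × 10⁻⁴)·(+0.99) = 16.590 °C.
Cooling required: 17.8 − (16.590) = 1.210 °C.

1.2 °C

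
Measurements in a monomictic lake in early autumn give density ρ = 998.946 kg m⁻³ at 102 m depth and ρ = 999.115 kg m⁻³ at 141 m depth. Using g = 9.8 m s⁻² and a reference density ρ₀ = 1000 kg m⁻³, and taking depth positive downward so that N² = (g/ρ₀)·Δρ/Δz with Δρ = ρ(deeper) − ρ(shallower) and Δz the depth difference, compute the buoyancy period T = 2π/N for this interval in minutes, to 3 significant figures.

16.1 min

Δρ = 999.115 − 998.946 = 0.169 kg m⁻³ over Δz = 141 − 102 = 39 m.
N² = (9.8/1000) × (0.169/39) = 4.2467 × 10⁻⁵ s⁻².
N = √(4.2467 × 10⁻⁵) = 6.5167 × 10⁻³ rad s⁻¹, so T = 2π/N = 964.17 s = 16.069 min ≈ 16.1 min.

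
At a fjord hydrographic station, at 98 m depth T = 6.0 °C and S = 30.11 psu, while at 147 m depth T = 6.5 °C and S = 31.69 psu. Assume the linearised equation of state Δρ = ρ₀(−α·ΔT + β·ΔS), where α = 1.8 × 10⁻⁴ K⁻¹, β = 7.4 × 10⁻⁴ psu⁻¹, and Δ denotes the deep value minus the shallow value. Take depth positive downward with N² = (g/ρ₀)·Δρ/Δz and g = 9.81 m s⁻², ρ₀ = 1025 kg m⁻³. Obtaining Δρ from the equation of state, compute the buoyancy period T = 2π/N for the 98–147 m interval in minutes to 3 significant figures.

7.12 min

ΔT = +0.5 K, ΔS = +1.58 psu (deep − shallow).
Δρ/ρ₀ = −αΔT + βΔS = -9.00 × 10⁻⁵ + 1.1692 × 10⁻³ = 1.0792 × 10⁻³, so Δρ ≈ 1.106 kg m⁻³.
N² = (g/ρ₀)·Δρ/Δz = g·(Δρ/ρ₀)/Δz = 9.81 × 1.0792 × 10⁻³ / 49 = 2.1606 × 10⁻⁴ s⁻².
N = √(2.1606 × 10⁻⁴) = 0.014699 rad s⁻¹ → T = 2π/N = 427.46 s = 7.1243 min ≈ 7.12 min.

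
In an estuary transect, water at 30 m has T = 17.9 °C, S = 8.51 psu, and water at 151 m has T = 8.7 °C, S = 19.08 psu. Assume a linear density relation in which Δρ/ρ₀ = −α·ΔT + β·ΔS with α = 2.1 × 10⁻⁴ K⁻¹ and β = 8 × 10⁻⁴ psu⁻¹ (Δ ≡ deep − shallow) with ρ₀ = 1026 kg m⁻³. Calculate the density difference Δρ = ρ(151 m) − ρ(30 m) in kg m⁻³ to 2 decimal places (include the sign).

+10.66 kg m⁻³

ΔT = -9.2 K, ΔS = +10.57 psu (deep − shallow).
Δρ/ρ₀ = −(2.1 × 10⁻⁴)(-9.2) + (8 × 10⁻⁴)(+10.57) = 0.010388.
Δρ = 1026 × (0.010388) = +10.66 kg m⁻³.
Positive Δρ: denser below, stable.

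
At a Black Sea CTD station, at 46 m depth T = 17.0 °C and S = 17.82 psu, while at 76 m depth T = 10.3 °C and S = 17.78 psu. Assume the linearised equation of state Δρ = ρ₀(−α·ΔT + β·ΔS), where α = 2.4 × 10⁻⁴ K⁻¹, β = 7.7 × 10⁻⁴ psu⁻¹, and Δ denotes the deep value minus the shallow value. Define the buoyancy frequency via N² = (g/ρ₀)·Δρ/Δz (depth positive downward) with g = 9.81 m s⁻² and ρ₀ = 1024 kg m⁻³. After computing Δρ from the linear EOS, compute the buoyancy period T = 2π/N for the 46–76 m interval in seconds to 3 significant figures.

277 s

ΔT = -6.7 K, ΔS = -0.04 psu (deep − shallow).
Δρ/ρ₀ = −αΔT + βΔS = 1.608 × 10⁻³ − 3.08 × 10⁻⁵ = 1.5772 × 10⁻³, so Δρ ≈ 1.615 kg m⁻³.
N² = (g/ρ₀)·Δρ/Δz = g·(Δρ/ρ₀)/Δz = 9.81 × 1.5772 × 10⁻³ / 30 = 5.1574 × 10⁻⁴ s⁻².
N = √(5.1574 × 10⁻⁴) = 0.022710 rad s⁻¹ → T = 2π/N = 276.67 s ≈ 277 s.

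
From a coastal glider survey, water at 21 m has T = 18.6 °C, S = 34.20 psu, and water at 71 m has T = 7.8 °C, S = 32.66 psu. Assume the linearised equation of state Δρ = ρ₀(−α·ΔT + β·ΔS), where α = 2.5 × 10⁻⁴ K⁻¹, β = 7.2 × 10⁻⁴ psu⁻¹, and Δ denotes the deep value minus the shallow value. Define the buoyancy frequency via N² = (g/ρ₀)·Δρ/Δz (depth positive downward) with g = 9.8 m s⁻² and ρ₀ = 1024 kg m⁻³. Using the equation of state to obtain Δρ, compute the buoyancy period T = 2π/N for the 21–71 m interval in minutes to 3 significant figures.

ΔT = -10.8 K, ΔS = -1.54 psu (deep − shallow).
Δρ/ρ₀ = −αΔT + βΔS = 2.70 × 10⁻³ − 1.1088 × 10⁻³ = 1.5912 × 10⁻³, so Δρ ≈ 1.629 kg m⁻³.
N² = (g/ρ₀)·Δρ/Δz = g·(Δρ/ρ₀)/Δz = 9.8 × 1.5912 × 10⁻³ / 50 = 3.1188 × 10⁻⁴ s⁻².
N = √(3.1188 × 10⁻⁴) = 0.017660 rad s⁻¹ → T = 2π/N = 355.79 s = 5.9298 min ≈ 5.93 min.

5.93 min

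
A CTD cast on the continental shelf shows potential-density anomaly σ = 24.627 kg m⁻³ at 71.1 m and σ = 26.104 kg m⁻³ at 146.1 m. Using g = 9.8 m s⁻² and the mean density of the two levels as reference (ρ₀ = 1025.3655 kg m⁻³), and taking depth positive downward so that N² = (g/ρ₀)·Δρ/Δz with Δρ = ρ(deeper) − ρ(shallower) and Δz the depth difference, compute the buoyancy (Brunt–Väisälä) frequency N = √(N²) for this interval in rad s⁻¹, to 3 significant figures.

Δρ = 1026.104 − 1024.627 = 1.477 kg m⁻³ over Δz = 146.1 − 71.1 = 75 m.
N² = (9.8/1025.3655) × (1.477/75) = 1.8822 × 10⁻⁴ s⁻².
N = √(1.8822 × 10⁻⁴) = 0.013719 rad s⁻¹ ≈ 0.0137 rad s⁻¹.

0.0137 rad s⁻¹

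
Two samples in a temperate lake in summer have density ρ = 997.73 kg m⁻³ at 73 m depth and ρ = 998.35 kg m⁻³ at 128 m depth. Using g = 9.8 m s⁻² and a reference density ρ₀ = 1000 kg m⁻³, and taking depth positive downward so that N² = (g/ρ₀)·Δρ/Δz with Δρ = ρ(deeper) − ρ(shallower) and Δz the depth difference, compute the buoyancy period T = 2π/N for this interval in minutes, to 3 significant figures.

Δρ = 998.35 − 997.73 = 0.62 kg m⁻³ over Δz = 128 − 73 = 55 m.
N² = (9.8/1000) × (0.62/55) = 1.1047 × 10⁻⁴ s⁻².
N = √(1.1047 × 10⁻⁴) = 0.010510 rad s⁻¹, so T = 2π/N = 597.83 s = 9.9638 min ≈ 9.96 min.

9.96 min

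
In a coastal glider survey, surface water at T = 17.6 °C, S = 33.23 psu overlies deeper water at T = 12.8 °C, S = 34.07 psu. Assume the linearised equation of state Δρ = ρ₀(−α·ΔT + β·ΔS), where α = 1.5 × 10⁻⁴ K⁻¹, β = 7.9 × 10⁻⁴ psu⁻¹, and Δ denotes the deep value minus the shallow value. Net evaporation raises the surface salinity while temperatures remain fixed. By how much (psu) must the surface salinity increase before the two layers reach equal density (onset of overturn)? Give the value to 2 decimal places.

1.75 psu

Neutral buoyancy requires −α(T_deep − T_surf) + β(S_deep − S_surf′) = 0.
S_surf′ = S_deep − (α/β)·ΔT = 34.07 − (1.5 × 10⁻⁴/7.9 × 10⁻⁴)·(-4.8) = 34.9814 psu.
Increase required: 34.9814 − 33.23 = 1.7514 psu.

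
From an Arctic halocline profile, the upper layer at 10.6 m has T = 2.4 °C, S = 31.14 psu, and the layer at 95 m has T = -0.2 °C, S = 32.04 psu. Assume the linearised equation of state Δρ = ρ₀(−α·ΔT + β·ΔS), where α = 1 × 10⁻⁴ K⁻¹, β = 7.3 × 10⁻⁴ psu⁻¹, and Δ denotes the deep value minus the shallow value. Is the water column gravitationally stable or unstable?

stable

ΔT = -0.2 − 2.4 = -2.6 K and ΔS = 32.04 − 31.14 = +0.90 psu (deep − shallow).
−αΔT = 2.60 × 10⁻⁴; βΔS = 6.57 × 10⁻⁴; sum Δρ/ρ₀ = 9.17 × 10⁻⁴.
Δρ/ρ₀ > 0, so Δρ > 0: deeper water is denser → statically stable.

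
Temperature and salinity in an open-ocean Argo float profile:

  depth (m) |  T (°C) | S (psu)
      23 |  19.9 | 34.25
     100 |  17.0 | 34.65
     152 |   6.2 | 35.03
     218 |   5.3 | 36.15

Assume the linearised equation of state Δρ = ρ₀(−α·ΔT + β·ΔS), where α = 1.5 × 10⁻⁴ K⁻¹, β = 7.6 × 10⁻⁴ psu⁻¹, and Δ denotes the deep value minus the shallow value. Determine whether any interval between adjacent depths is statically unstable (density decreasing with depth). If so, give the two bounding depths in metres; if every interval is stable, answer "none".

Evaluate Δρ/ρ₀ = −αΔT + βΔS across each adjacent pair:
  23–100 m: −αΔT+βΔS = −(1.5 × 10⁻⁴)(-2.9)+(7.6 × 10⁻⁴)(+0.40) = 7.4 × 10⁻⁴ → stable
  100–152 m: −αΔT+βΔS = −(1.5 × 10⁻⁴)(-10.8)+(7.6 × 10⁻⁴)(+0.38) = 1.9 × 10⁻³ → stable
  152–218 m: −αΔT+βΔS = −(1.5 × 10⁻⁴)(-0.9)+(7.6 × 10⁻⁴)(+1.12) = 9.9 × 10⁻⁴ → stable
Every interval has Δρ > 0: the column is stably stratified throughout.

none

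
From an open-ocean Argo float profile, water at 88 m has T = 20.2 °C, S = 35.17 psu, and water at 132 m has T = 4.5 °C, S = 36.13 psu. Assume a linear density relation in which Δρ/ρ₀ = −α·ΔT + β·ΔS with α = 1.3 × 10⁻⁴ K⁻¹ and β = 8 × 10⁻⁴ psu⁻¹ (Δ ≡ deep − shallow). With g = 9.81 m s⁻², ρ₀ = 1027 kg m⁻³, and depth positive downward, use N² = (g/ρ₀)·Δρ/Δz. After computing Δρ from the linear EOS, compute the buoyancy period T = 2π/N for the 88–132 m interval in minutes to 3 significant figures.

ΔT = -15.7 K, ΔS = +0.96 psu (deep − shallow).
Δρ/ρ₀ = −αΔT + βΔS = 2.041 × 10⁻³ + 7.68 × 10⁻⁴ = 2.809 × 10⁻³, so Δρ ≈ 2.885 kg m⁻³.
N² = (g/ρ₀)·Δρ/Δz = g·(Δρ/ρ₀)/Δz = 9.81 × 2.809 × 10⁻³ / 44 = 6.2628 × 10⁻⁴ s⁻².
N = √(6.2628 × 10⁻⁴) = 0.025026 rad s⁻¹ → T = 2π/N = 251.07 s = 4.1845 min ≈ 4.18 min.

4.18 min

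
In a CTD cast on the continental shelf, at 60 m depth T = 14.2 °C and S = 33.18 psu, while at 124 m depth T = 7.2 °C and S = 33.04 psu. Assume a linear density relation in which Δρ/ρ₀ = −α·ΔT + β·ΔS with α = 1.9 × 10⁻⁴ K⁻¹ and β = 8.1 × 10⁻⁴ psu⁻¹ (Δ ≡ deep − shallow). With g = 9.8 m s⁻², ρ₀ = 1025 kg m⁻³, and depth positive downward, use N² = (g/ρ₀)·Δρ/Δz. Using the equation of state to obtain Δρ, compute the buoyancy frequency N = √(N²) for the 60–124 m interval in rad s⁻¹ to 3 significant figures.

ΔT = -7.0 K, ΔS = -0.14 psu (deep − shallow).
Δρ/ρ₀ = −αΔT + βΔS = 1.33 × 10⁻³ − 1.134 × 10⁻⁴ = 1.2166 × 10⁻³, so Δρ ≈ 1.247 kg m⁻³.
N² = (g/ρ₀)·Δρ/Δz = g·(Δρ/ρ₀)/Δz = 9.8 × 1.2166 × 10⁻³ / 64 = 1.8629 × 10⁻⁴ s⁻².
N = √(1.8629 × 10⁻⁴) = 0.013649 rad s⁻¹ ≈ 0.0136 rad s⁻¹.

0.0136 rad s⁻¹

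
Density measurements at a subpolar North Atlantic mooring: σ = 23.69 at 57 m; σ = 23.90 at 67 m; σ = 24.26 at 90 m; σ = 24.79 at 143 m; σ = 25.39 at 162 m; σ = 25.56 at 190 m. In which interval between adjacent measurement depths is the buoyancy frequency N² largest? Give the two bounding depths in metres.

143–162 m

Compute the density gradient over each adjacent pair:
  57–67 m: Δρ/Δz = 0.21/10 = 0.021 kg m⁻⁴
  67–90 m: Δρ/Δz = 0.36/23 = 0.016 kg m⁻⁴
  90–143 m: Δρ/Δz = 0.53/53 = 0.010 kg m⁻⁴
  143–162 m: Δρ/Δz = 0.60/19 = 0.032 kg m⁻⁴
  162–190 m: Δρ/Δz = 0.17/28 = 6.1 × 10⁻³ kg m⁻⁴
The largest gradient is in the 143–162 m interval — the pycnocline.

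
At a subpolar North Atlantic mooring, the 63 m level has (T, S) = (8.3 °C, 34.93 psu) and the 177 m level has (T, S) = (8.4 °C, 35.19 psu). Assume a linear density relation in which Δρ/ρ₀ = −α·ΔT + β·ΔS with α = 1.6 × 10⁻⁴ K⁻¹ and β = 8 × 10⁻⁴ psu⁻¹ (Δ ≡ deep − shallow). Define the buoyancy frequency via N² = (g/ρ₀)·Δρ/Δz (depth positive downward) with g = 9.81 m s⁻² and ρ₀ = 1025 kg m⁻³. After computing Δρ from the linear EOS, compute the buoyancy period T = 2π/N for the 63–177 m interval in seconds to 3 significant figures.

ΔT = +0.1 K, ΔS = +0.26 psu (deep − shallow).
Δρ/ρ₀ = −αΔT + βΔS = -1.60 × 10⁻⁵ + 2.08 × 10⁻⁴ = 1.92 × 10⁻⁴, so Δρ ≈ 0.1968 kg m⁻³.
N² = (g/ρ₀)·Δρ/Δz = g·(Δρ/ρ₀)/Δz = 9.81 × 1.92 × 10⁻⁴ / 114 = 1.6522 × 10⁻⁵ s⁻².
N = √(1.6522 × 10⁻⁵) = 4.0647 × 10⁻³ rad s⁻¹ → T = 2π/N = 1.5458 × 10³ s ≈ 1.55 × 10³ s.

1.55 × 10³ s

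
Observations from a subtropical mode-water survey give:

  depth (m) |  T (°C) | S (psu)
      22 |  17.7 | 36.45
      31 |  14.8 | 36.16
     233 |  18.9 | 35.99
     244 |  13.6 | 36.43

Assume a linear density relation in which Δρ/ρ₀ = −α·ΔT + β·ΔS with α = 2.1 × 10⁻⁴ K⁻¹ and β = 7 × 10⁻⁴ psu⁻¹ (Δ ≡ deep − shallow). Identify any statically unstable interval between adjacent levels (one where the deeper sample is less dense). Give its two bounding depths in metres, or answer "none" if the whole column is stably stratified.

31–233 m

Evaluate Δρ/ρ₀ = −αΔT + βΔS across each adjacent pair:
  22–31 m: −αΔT+βΔS = −(2.1 × 10⁻⁴)(-2.9)+(7 × 10⁻⁴)(-0.29) = 4.1 × 10⁻⁴ → stable
  31–233 m: −αΔT+βΔS = −(2.1 × 10⁻⁴)(+4.1)+(7 × 10⁻⁴)(-0.17) = -9.8 × 10⁻⁴ → UNSTABLE
  233–244 m: −αΔT+βΔS = −(2.1 × 10⁻⁴)(-5.3)+(7 × 10⁻⁴)(+0.44) = 1.4 × 10⁻³ → stable
The 31–233 m interval has Δρ < 0: lighter water underlies denser water.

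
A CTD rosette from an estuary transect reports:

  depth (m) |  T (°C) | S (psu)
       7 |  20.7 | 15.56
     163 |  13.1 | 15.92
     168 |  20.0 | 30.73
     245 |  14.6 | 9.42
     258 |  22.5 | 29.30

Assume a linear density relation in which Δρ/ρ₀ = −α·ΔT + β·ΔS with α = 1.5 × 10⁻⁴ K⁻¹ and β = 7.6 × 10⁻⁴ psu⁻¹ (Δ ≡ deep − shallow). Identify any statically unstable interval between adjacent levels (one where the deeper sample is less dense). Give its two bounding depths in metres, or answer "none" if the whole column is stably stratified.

168–245 m

Evaluate Δρ/ρ₀ = −αΔT + βΔS across each adjacent pair:
  7–163 m: −αΔT+βΔS = −(1.5 × 10⁻⁴)(-7.6)+(7.6 × 10⁻⁴)(+0.36) = 1.4 × 10⁻³ → stable
  163–168 m: −αΔT+βΔS = −(1.5 × 10⁻⁴)(+6.9)+(7.6 × 10⁻⁴)(+14.81) = 0.010 → stable
  168–245 m: −αΔT+βΔS = −(1.5 × 10⁻⁴)(-5.4)+(7.6 × 10⁻⁴)(-21.31) = -0.015 → UNSTABLE
  245–258 m: −αΔT+βΔS = −(1.5 × 10⁻⁴)(+7.9)+(7.6 × 10⁻⁴)(+19.88) = 0.014 → stable
The 168–245 m interval has Δρ < 0: lighter water underlies denser water.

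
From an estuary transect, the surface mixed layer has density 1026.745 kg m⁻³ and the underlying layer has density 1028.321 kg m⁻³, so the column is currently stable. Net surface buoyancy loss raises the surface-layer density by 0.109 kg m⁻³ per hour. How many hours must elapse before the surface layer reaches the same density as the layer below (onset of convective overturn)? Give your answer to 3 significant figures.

14.5 hours

Density deficit of the surface layer: 1028.321 − 1026.745 = 1.576 kg m⁻³.
Required change = 1.576 / 0.109 = 14.5 hours.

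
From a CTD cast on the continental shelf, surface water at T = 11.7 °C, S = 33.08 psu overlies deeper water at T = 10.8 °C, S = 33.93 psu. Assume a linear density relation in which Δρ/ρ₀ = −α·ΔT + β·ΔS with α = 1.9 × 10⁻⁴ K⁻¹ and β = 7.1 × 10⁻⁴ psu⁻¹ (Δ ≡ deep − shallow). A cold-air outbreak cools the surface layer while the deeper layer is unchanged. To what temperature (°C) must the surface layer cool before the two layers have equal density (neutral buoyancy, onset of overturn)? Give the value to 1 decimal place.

Neutral buoyancy requires Δρ = 0, i.e. −α(T_deep − T_surf′) + β(S_deep − S_surf) = 0.
T_surf′ = T_deep − (β/α)·ΔS = 10.8 − (7.1 × 10⁻⁴/1.9 × 10⁻⁴)·(+0.85) = 7.624 °C.
Cooling required: 11.7 − (7.624) = 4.076 °C.

7.6 °C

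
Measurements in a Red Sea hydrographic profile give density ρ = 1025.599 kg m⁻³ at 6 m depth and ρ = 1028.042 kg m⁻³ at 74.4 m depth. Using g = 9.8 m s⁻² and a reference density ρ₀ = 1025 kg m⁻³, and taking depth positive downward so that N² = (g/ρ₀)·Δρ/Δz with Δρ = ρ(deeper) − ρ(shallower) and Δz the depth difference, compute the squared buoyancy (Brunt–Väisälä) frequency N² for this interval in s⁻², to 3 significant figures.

3.41 × 10⁻⁴ s⁻²

Δρ = 1028.042 − 1025.599 = 2.443 kg m⁻³ over Δz = 74.4 − 6 = 68.4 m.
N² = (9.8/1025) × (2.443/68.4) = 3.4148 × 10⁻⁴ s⁻² ≈ 3.41 × 10⁻⁴ s⁻².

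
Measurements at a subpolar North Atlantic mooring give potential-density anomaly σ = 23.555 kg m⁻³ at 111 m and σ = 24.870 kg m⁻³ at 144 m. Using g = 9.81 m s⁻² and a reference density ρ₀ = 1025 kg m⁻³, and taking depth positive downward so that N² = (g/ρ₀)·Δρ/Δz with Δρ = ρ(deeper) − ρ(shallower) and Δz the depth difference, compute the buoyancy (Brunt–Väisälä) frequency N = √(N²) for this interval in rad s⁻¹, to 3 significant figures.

Δρ = 1024.870 − 1023.555 = 1.315 kg m⁻³ over Δz = 144 − 111 = 33 m.
N² = (9.81/1025) × (1.315/33) = 3.8138 × 10⁻⁴ s⁻².
N = √(3.8138 × 10⁻⁴) = 0.019529 rad s⁻¹ ≈ 0.0195 rad s⁻¹.

0.0195 rad s⁻¹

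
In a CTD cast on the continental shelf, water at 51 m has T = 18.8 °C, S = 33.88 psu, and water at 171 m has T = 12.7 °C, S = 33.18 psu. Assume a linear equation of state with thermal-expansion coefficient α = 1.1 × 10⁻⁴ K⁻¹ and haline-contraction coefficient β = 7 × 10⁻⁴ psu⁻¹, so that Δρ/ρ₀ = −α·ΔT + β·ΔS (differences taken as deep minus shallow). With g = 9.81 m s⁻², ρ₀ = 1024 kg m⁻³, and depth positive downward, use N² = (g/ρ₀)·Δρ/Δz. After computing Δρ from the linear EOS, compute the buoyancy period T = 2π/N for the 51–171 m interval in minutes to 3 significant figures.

27.2 min

ΔT = -6.1 K, ΔS = -0.70 psu (deep − shallow).
Δρ/ρ₀ = −αΔT + βΔS = 6.71 × 10⁻⁴ − 4.90 × 10⁻⁴ = 1.81 × 10⁻⁴, so Δρ ≈ 0.1853 kg m⁻³.
N² = (g/ρ₀)·Δρ/Δz = g·(Δρ/ρ₀)/Δz = 9.81 × 1.81 × 10⁻⁴ / 120 = 1.4797 × 10⁻⁵ s⁻².
N = √(1.4797 × 10⁻⁵) = 3.8467 × 10⁻³ rad s⁻¹ → T = 2π/N = 1.6334 × 10³ s = 27.223 min ≈ 27.2 min.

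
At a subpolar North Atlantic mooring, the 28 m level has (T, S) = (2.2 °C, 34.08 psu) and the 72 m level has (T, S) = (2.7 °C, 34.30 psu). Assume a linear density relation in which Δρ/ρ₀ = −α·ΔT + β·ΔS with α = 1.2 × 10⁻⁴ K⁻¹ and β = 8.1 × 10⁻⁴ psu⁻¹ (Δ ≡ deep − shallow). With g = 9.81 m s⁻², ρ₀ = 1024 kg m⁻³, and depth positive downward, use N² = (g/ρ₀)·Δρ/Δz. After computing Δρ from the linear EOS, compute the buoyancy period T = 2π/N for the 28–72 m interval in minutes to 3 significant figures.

ΔT = +0.5 K, ΔS = +0.22 psu (deep − shallow).
Δρ/ρ₀ = −αΔT + βΔS = -6.00 × 10⁻⁵ + 1.782 × 10⁻⁴ = 1.182 × 10⁻⁴, so Δρ ≈ 0.1210 kg m⁻³.
N² = (g/ρ₀)·Δρ/Δz = g·(Δρ/ρ₀)/Δz = 9.81 × 1.182 × 10⁻⁴ / 44 = 2.6353 × 10⁻⁵ s⁻².
N = √(2.6353 × 10⁻⁵) = 5.1335 × 10⁻³ rad s⁻¹ → T = 2π/N = 1.2240 × 10³ s = 20.400 min ≈ 20.4 min.

20.4 min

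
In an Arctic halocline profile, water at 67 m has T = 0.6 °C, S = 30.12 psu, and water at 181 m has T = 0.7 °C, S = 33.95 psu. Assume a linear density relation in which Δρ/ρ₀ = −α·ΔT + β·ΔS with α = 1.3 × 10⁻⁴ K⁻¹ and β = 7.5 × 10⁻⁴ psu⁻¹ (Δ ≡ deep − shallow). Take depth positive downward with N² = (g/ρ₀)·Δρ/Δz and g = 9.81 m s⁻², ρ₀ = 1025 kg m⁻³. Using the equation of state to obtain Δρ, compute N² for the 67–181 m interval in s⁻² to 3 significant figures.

2.46 × 10⁻⁴ s⁻²

ΔT = +0.1 K, ΔS = +3.83 psu (deep − shallow).
Δρ/ρ₀ = −αΔT + βΔS = -1.30 × 10⁻⁵ + 2.8725 × 10⁻³ = 2.8595 × 10⁻³, so Δρ ≈ 2.931 kg m⁻³.
N² = (g/ρ₀)·Δρ/Δz = g·(Δρ/ρ₀)/Δz = 9.81 × 2.8595 × 10⁻³ / 114 = 2.4607 × 10⁻⁴ s⁻² ≈ 2.46 × 10⁻⁴ s⁻².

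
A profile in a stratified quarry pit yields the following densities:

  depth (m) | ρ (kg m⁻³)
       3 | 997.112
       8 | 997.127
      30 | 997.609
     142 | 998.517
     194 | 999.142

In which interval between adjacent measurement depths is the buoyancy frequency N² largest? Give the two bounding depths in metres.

Compute the density gradient over each adjacent pair:
  3–8 m: Δρ/Δz = 0.015/5 = 3.0 × 10⁻³ kg m⁻⁴
  8–30 m: Δρ/Δz = 0.482/22 = 0.022 kg m⁻⁴
  30–142 m: Δρ/Δz = 0.908/112 = 8.1 × 10⁻³ kg m⁻⁴
  142–194 m: Δρ/Δz = 0.625/52 = 0.012 kg m⁻⁴
The largest gradient is in the 8–30 m interval — the pycnocline.

8–30 m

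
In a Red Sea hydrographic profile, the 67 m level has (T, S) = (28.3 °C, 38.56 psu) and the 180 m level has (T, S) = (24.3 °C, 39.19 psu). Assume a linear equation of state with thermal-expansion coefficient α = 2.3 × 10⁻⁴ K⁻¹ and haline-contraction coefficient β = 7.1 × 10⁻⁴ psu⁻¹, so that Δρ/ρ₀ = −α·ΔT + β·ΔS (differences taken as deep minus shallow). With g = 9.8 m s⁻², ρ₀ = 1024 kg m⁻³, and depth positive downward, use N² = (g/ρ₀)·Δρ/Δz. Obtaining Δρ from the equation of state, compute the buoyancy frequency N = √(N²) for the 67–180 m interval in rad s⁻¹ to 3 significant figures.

0.0109 rad s⁻¹

ΔT = -4.0 K, ΔS = +0.63 psu (deep − shallow).
Δρ/ρ₀ = −αΔT + βΔS = 9.20 × 10⁻⁴ + 4.473 × 10⁻⁴ = 1.3673 × 10⁻³, so Δρ ≈ 1.400 kg m⁻³.
N² = (g/ρ₀)·Δρ/Δz = g·(Δρ/ρ₀)/Δz = 9.8 × 1.3673 × 10⁻³ / 113 = 1.1858 × 10⁻⁴ s⁻².
N = √(1.1858 × 10⁻⁴) = 0.010889 rad s⁻¹ ≈ 0.0109 rad s⁻¹.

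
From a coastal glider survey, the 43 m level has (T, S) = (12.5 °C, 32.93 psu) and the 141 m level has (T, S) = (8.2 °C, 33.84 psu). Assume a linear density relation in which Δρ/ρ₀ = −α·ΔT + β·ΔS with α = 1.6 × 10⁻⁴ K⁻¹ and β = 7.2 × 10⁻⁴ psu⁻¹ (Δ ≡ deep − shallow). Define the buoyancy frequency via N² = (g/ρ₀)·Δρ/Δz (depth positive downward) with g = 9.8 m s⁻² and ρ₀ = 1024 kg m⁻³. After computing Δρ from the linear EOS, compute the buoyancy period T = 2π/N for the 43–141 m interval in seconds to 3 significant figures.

ΔT = -4.3 K, ΔS = +0.91 psu (deep − shallow).
Δρ/ρ₀ = −αΔT + βΔS = 6.88 × 10⁻⁴ + 6.552 × 10⁻⁴ = 1.3432 × 10⁻³, so Δρ ≈ 1.375 kg m⁻³.
N² = (g/ρ₀)·Δρ/Δz = g·(Δρ/ρ₀)/Δz = 9.8 × 1.3432 × 10⁻³ / 98 = 1.3432 × 10⁻⁴ s⁻².
N = √(1.3432 × 10⁻⁴) = 0.011590 rad s⁻¹ → T = 2π/N = 542.12 s ≈ 542 s.

542 s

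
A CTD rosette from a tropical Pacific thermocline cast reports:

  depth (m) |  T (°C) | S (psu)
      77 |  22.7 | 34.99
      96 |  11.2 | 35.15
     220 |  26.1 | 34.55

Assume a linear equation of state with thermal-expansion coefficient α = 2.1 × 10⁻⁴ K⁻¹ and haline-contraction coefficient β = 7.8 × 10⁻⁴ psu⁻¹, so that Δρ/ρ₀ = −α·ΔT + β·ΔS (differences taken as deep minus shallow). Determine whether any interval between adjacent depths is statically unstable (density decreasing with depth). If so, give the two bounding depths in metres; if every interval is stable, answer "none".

Evaluate Δρ/ρ₀ = −αΔT + βΔS across each adjacent pair:
  77–96 m: −αΔT+βΔS = −(2.1 × 10⁻⁴)(-11.5)+(7.8 × 10⁻⁴)(+0.16) = 2.5 × 10⁻³ → stable
  96–220 m: −αΔT+βΔS = −(2.1 × 10⁻⁴)(+14.9)+(7.8 × 10⁻⁴)(-0.60) = -3.6 × 10⁻³ → UNSTABLE
The 96–220 m interval has Δρ < 0: lighter water underlies denser water.

96–220 m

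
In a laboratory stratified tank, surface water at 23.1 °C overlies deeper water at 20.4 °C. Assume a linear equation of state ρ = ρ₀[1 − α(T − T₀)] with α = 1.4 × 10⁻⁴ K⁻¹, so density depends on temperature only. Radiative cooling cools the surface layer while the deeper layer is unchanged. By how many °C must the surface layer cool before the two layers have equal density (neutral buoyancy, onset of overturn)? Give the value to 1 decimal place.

2.7 °C

With temperature the only control, equal density requires T_surf′ = T_deep.
T_surf′ = 20.4 °C.
Cooling required: 23.1 − 20.4 = 2.7 °C.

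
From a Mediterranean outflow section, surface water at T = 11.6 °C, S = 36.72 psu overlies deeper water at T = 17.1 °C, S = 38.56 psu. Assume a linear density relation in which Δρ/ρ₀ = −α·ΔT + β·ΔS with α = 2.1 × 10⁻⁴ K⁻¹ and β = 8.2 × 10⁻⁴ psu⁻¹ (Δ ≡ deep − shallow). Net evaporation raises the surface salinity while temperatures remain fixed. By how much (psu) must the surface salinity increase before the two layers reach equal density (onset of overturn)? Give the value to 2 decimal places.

Neutral buoyancy requires −α(T_deep − T_surf) + β(S_deep − S_surf′) = 0.
S_surf′ = S_deep − (α/β)·ΔT = 38.56 − (2.1 × 10⁻⁴/8.2 × 10⁻⁴)·(+5.5) = 37.1515 psu.
Increase required: 37.1515 − 36.72 = 0.4315 psu.

0.43 psu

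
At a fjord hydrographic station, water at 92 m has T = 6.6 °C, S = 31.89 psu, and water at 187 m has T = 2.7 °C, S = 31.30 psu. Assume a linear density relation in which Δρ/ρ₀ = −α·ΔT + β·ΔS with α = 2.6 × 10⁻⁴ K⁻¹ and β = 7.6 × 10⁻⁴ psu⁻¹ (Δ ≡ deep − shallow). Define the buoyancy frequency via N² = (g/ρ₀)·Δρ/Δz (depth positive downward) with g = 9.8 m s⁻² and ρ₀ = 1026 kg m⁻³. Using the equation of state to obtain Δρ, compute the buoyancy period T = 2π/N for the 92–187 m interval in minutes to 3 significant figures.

ΔT = -3.9 K, ΔS = -0.59 psu (deep − shallow).
Δρ/ρ₀ = −αΔT + βΔS = 1.014 × 10⁻³ − 4.484 × 10⁻⁴ = 5.656 × 10⁻⁴, so Δρ ≈ 0.5803 kg m⁻³.
N² = (g/ρ₀)·Δρ/Δz = g·(Δρ/ρ₀)/Δz = 9.8 × 5.656 × 10⁻⁴ / 95 = 5.8346 × 10⁻⁵ s⁻².
N = √(5.8346 × 10⁻⁵) = 7.6385 × 10⁻³ rad s⁻¹ → T = 2π/N = 822.57 s = 13.710 min ≈ 13.7 min.

13.7 min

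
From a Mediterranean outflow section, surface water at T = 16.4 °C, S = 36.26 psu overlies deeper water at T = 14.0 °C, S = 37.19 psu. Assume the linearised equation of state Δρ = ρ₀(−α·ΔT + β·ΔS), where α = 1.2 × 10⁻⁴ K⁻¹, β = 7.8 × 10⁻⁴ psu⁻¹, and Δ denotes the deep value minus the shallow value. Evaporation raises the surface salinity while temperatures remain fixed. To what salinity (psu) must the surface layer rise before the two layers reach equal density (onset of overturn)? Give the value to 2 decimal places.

Neutral buoyancy requires −α(T_deep − T_surf) + β(S_deep − S_surf′) = 0.
S_surf′ = S_deep − (α/β)·ΔT = 37.19 − (1.2 × 10⁻⁴/7.8 × 10⁻⁴)·(-2.4) = 37.5592 psu.
Increase required: 37.5592 − 36.26 = 1.2992 psu.

37.56 psu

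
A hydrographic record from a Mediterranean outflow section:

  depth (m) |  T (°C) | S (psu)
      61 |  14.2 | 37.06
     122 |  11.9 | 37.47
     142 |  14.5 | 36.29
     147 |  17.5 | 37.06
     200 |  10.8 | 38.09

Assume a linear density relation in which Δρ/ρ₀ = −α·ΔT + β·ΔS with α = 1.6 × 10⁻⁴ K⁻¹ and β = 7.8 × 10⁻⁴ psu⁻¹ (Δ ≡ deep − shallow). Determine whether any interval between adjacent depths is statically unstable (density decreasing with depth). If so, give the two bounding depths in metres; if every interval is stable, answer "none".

122–142 m

Evaluate Δρ/ρ₀ = −αΔT + βΔS across each adjacent pair:
  61–122 m: −αΔT+βΔS = −(1.6 × 10⁻⁴)(-2.3)+(7.8 × 10⁻⁴)(+0.41) = 6.9 × 10⁻⁴ → stable
  122–142 m: −αΔT+βΔS = −(1.6 × 10⁻⁴)(+2.6)+(7.8 × 10⁻⁴)(-1.18) = -1.3 × 10⁻³ → UNSTABLE
  142–147 m: −αΔT+βΔS = −(1.6 × 10⁻⁴)(+3.0)+(7.8 × 10⁻⁴)(+0.77) = 1.2 × 10⁻⁴ → stable
  147–200 m: −αΔT+βΔS = −(1.6 × 10⁻⁴)(-6.7)+(7.8 × 10⁻⁴)(+1.03) = 1.9 × 10⁻³ → stable
The 122–142 m interval has Δρ < 0: lighter water underlies denser water.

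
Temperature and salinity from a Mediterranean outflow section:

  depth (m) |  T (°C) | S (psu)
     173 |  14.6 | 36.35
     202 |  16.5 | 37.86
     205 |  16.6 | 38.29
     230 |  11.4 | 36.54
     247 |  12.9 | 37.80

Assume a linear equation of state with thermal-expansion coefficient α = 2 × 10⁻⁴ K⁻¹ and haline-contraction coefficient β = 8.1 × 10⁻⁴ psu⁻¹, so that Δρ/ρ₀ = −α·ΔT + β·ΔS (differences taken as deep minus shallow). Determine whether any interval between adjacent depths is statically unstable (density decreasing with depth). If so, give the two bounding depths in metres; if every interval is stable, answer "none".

205–230 m

Evaluate Δρ/ρ₀ = −αΔT + βΔS across each adjacent pair:
  173–202 m: −αΔT+βΔS = −(2 × 10⁻⁴)(+1.9)+(8.1 × 10⁻⁴)(+1.51) = 8.4 × 10⁻⁴ → stable
  202–205 m: −αΔT+βΔS = −(2 × 10⁻⁴)(+0.1)+(8.1 × 10⁻⁴)(+0.43) = 3.3 × 10⁻⁴ → stable
  205–230 m: −αΔT+βΔS = −(2 × 10⁻⁴)(-5.2)+(8.1 × 10⁻⁴)(-1.75) = -3.8 × 10⁻⁴ → UNSTABLE
  230–247 m: −αΔT+βΔS = −(2 × 10⁻⁴)(+1.5)+(8.1 × 10⁻⁴)(+1.26) = 7.2 × 10⁻⁴ → stable
The 205–230 m interval has Δρ < 0: lighter water underlies denser water.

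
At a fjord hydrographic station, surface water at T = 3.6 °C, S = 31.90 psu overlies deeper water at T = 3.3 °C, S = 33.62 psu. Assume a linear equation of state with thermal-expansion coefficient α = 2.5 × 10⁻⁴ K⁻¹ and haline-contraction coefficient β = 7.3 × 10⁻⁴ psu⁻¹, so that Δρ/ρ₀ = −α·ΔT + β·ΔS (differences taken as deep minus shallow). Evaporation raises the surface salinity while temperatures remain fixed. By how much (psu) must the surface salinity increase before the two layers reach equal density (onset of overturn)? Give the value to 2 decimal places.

Neutral buoyancy requires −α(T_deep − T_surf) + β(S_deep − S_surf′) = 0.
S_surf′ = S_deep − (α/β)·ΔT = 33.62 − (2.5 × 10⁻⁴/7.3 × 10⁻⁴)·(-0.3) = 33.7227 psu.
Increase required: 33.7227 − 31.90 = 1.8227 psu.

1.82 psu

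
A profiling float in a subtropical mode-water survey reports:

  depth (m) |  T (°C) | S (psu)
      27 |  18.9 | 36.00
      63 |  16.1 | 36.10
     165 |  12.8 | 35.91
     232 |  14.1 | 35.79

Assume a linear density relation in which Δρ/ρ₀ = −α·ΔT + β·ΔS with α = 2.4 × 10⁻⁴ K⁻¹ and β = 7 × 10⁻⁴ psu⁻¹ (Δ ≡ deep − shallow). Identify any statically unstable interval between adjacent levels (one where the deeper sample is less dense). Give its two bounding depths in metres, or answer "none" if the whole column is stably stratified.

Evaluate Δρ/ρ₀ = −αΔT + βΔS across each adjacent pair:
  27–63 m: −αΔT+βΔS = −(2.4 × 10⁻⁴)(-2.8)+(7 × 10⁻⁴)(+0.10) = 7.4 × 10⁻⁴ → stable
  63–165 m: −αΔT+βΔS = −(2.4 × 10⁻⁴)(-3.3)+(7 × 10⁻⁴)(-0.19) = 6.6 × 10⁻⁴ → stable
  165–232 m: −αΔT+βΔS = −(2.4 × 10⁻⁴)(+1.3)+(7 × 10⁻⁴)(-0.12) = -4.0 × 10⁻⁴ → UNSTABLE
The 165–232 m interval has Δρ < 0: lighter water underlies denser water.

165–232 m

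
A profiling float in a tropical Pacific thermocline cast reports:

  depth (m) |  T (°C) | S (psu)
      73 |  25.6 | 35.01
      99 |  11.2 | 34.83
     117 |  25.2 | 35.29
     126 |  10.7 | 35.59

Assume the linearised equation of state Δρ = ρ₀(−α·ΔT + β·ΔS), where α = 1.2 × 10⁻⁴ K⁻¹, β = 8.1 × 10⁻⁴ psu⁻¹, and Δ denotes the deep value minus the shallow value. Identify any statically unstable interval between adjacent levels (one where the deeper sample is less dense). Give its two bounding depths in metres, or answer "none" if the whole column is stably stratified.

99–117 m

Evaluate Δρ/ρ₀ = −αΔT + βΔS across each adjacent pair:
  73–99 m: −αΔT+βΔS = −(1.2 × 10⁻⁴)(-14.4)+(8.1 × 10⁻⁴)(-0.18) = 1.6 × 10⁻³ → stable
  99–117 m: −αΔT+βΔS = −(1.2 × 10⁻⁴)(+14.0)+(8.1 × 10⁻⁴)(+0.46) = -1.3 × 10⁻³ → UNSTABLE
  117–126 m: −αΔT+βΔS = −(1.2 × 10⁻⁴)(-14.5)+(8.1 × 10⁻⁴)(+0.30) = 2.0 × 10⁻³ → stable
The 99–117 m interval has Δρ < 0: lighter water underlies denser water.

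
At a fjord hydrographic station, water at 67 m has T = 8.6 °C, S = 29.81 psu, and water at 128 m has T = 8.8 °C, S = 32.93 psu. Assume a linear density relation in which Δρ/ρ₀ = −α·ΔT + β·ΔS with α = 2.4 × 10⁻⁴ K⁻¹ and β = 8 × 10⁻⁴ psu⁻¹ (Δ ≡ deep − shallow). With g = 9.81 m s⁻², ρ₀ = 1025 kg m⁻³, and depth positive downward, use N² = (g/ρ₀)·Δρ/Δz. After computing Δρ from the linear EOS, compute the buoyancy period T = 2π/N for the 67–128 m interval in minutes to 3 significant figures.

ΔT = +0.2 K, ΔS = +3.12 psu (deep − shallow).
Δρ/ρ₀ = −αΔT + βΔS = -4.80 × 10⁻⁵ + 2.496 × 10⁻³ = 2.448 × 10⁻³, so Δρ ≈ 2.509 kg m⁻³.
N² = (g/ρ₀)·Δρ/Δz = g·(Δρ/ρ₀)/Δz = 9.81 × 2.448 × 10⁻³ / 61 = 3.9369 × 10⁻⁴ s⁻².
N = √(3.9369 × 10⁻⁴) = 0.019842 rad s⁻¹ → T = 2π/N = 316.66 s = 5.2777 min ≈ 5.28 min.

5.28 min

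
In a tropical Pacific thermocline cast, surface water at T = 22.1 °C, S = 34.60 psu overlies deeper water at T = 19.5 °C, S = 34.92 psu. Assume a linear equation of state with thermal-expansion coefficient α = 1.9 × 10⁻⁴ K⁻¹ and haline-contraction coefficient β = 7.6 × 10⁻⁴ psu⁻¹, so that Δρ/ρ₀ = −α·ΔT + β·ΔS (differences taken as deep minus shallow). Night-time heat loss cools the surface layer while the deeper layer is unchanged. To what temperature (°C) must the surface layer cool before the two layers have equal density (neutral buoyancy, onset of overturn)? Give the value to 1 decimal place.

Neutral buoyancy requires Δρ = 0, i.e. −α(T_deep − T_surf′) + β(S_deep − S_surf) = 0.
T_surf′ = T_deep − (β/α)·ΔS = 19.5 − (7.6 × 10⁻⁴/1.9 × 10⁻⁴)·(+0.32) = 18.220 °C.
Cooling required: 22.1 − (18.220) = 3.880 °C.

18.2 °C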